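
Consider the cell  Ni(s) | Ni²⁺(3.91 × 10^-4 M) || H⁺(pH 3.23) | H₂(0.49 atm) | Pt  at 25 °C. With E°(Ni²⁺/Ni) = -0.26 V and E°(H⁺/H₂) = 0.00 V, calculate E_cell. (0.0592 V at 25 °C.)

0.18 V

The hydrogen couple is the cathode, so E°_cell = 0.26 V; n = 2.
[H⁺] = 10^(−3.23) = 5.9 × 10^-4 M, and Q = [Ni²⁺]·P(H₂) / [H⁺]^2 = 553.
E = E° − (0.0592/2) log Q = 0.26 − (0.0592/2)(2.742) = 0.179 V.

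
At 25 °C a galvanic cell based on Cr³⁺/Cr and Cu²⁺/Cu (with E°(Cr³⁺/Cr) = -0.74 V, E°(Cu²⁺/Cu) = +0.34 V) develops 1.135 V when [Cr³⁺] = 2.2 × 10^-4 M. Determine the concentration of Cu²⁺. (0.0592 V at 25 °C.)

0.26 M

From the Nernst equation, log Q = n(E° − E)/0.0592 = 6(1.08 − 1.135)/0.0592 = -5.574, so Q = 2.66 × 10^-6.
With Q = [Cr³⁺]^2/[Cu²⁺]^3 and the known concentrations, [Cu²⁺]^3 in the denominator gives [Cu²⁺] = 0.26 M.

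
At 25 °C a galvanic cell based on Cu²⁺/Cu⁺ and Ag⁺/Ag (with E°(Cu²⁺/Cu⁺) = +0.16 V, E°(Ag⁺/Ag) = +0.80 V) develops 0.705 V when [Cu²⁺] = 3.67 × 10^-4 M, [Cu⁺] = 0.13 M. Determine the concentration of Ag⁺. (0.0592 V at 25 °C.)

0.035 M

From the Nernst equation, log Q = n(E° − E)/0.0592 = 1(0.64 − 0.705)/0.0592 = -1.098, so Q = 0.0798.
With Q = [Cu²⁺]/([Cu⁺]·[Ag⁺]) and the known concentrations, [Ag⁺] in the denominator gives [Ag⁺] = 0.035 M.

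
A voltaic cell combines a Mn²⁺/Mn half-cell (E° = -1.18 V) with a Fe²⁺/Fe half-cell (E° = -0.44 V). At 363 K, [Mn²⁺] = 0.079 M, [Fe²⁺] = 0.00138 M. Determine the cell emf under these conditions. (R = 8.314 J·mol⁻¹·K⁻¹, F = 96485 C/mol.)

The Fe²⁺/Fe couple has the higher reduction potential and acts as the cathode, so E°_cell = -0.44 − (-1.18) = 0.74 V.
Balancing electrons gives n = 2; the reaction quotient is Q = [Mn²⁺]/[Fe²⁺] = 57.2.
E = E° − (RT/nF) ln Q = 0.74 − (8.314×363)/(2×96485) × (4.047) = 0.740 − 0.063 = 0.677 V.

0.677 V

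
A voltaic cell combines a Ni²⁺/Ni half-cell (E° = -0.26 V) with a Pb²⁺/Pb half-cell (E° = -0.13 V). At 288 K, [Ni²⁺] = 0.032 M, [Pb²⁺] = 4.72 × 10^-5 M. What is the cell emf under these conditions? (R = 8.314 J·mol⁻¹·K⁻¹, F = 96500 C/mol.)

The Pb²⁺/Pb couple has the higher reduction potential and acts as the cathode, so E°_cell = -0.13 − (-0.26) = 0.13 V.
Balancing electrons gives n = 2; the reaction quotient is Q = [Ni²⁺]/[Pb²⁺] = 678.
E = E° − (RT/nF) ln Q = 0.13 − (8.314×288)/(2×96500) × (6.519) = 0.130 − 0.081 = 0.049 V.

0.049 V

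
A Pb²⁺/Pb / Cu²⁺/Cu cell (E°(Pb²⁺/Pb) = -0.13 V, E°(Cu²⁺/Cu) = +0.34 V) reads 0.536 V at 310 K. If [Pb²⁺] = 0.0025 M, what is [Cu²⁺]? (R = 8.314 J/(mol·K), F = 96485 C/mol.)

0.35 M

From the Nernst equation, ln Q = nF(E° − E)/RT = 2×96485×(0.47 − 0.536)/(8.314×310) = -4.942, so Q = 0.00714.
With Q = [Pb²⁺]/[Cu²⁺] and the known concentrations, [Cu²⁺] in the denominator gives [Cu²⁺] = 0.35 M.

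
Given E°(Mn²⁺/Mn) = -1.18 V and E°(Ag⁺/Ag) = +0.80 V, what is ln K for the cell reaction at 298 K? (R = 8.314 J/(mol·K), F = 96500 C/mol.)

E°_cell = +0.80 − (-1.18) = 1.98 V, with n = 2 electrons transferred.
At equilibrium E = 0, so the Nernst equation gives ln K = nFE°/RT = (2)(96500)(1.98)/((8.314)(298)) = 154.24.

ln K = 154.2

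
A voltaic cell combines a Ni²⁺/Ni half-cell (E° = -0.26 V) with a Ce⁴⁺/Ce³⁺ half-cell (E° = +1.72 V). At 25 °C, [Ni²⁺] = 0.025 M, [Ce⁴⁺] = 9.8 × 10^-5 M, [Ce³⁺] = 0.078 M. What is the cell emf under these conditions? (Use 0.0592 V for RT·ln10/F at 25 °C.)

1.86 V

The Ce⁴⁺/Ce³⁺ couple has the higher reduction potential and acts as the cathode, so E°_cell = +1.72 − (-0.26) = 1.98 V.
Balancing electrons gives n = 2; the reaction quotient is Q = [Ni²⁺]·[Ce³⁺]^2/[Ce⁴⁺]^2 = 1.58 × 10^4.
At 25 °C, E = E° − (0.0592/n) log Q = 1.98 − (0.0592/2)(4.200) = 1.980 − 0.124 = 1.856 V.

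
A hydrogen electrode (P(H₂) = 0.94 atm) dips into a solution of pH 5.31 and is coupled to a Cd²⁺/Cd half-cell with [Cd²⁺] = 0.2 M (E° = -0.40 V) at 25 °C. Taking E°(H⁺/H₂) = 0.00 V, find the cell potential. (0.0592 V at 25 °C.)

The hydrogen couple is the cathode, so E°_cell = 0.40 V; n = 2.
[H⁺] = 10^(−5.31) = 4.9 × 10^-6 M, and Q = [Cd²⁺]·P(H₂) / [H⁺]^2 = 7.84 × 10^9.
E = E° − (0.0592/2) log Q = 0.40 − (0.0592/2)(9.894) = 0.107 V.

0.11 V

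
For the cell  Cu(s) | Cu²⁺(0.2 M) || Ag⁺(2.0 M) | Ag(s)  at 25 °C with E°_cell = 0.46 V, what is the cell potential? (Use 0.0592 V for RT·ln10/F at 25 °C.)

Balancing electrons gives n = 2; the reaction quotient is Q = [Cu²⁺]/[Ag⁺]^2 = 0.0500.
At 25 °C, E = E° − (0.0592/n) log Q = 0.46 − (0.0592/2)(-1.301) = 0.460 + 0.039 = 0.499 V.

0.499 V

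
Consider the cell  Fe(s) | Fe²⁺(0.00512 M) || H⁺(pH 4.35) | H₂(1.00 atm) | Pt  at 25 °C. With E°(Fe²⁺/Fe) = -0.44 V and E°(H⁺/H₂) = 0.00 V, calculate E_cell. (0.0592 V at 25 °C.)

The hydrogen couple is the cathode, so E°_cell = 0.44 V; n = 2.
[H⁺] = 10^(−4.35) = 4.5 × 10^-5 M, and Q = [Fe²⁺]·P(H₂) / [H⁺]^2 = 2.57 × 10^6.
E = E° − (0.0592/2) log Q = 0.44 − (0.0592/2)(6.409) = 0.250 V.

0.25 V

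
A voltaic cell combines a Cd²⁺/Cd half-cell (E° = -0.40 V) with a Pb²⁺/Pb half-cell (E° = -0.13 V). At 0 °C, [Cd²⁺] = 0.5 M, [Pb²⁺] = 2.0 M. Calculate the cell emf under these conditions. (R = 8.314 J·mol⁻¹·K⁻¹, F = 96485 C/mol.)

0.286 V

The Pb²⁺/Pb couple has the higher reduction potential and acts as the cathode, so E°_cell = -0.13 − (-0.40) = 0.27 V.
Balancing electrons gives n = 2; the reaction quotient is Q = [Cd²⁺]/[Pb²⁺] = 0.250.
E = E° − (RT/nF) ln Q = 0.27 − (8.314×273)/(2×96485) × (-1.386) = 0.270 + 0.016 = 0.286 V.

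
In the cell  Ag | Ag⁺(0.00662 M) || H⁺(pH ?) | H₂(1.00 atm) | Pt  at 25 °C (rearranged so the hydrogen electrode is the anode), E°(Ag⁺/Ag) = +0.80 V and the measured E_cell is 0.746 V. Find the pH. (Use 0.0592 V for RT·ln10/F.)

pH = 1.27

E°_cell = 0.80 V and n = 2.
log Q = n(E° − E)/0.0592 = 2×(0.80 − 0.746)/0.0592 = 1.824.
With Q = [H⁺]^2 / ([Ag⁺]^2·P(H₂)), solving for [H⁺] gives log[H⁺] = -1.267, so pH = 1.27.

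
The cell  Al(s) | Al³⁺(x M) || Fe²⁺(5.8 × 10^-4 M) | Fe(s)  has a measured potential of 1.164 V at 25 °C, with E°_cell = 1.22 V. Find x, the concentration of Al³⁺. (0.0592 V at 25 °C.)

0.0096 M

From the Nernst equation, log Q = n(E° − E)/0.0592 = 6(1.22 − 1.164)/0.0592 = 5.676, so Q = 4.74 × 10^5.
With Q = [Al³⁺]^2/[Fe²⁺]^3 and the known concentrations, [Al³⁺]^2 in the numerator gives [Al³⁺] = 0.0096 M.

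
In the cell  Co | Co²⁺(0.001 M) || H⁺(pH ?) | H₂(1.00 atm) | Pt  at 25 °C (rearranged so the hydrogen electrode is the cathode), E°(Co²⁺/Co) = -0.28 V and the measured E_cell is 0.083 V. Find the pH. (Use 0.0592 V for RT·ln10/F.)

E°_cell = 0.28 V and n = 2.
log Q = n(E° − E)/0.0592 = 2×(0.28 − 0.083)/0.0592 = 6.655.
With Q = [Co²⁺]·P(H₂) / [H⁺]^2, solving for [H⁺] gives log[H⁺] = -4.828, so pH = 4.83.

pH = 4.83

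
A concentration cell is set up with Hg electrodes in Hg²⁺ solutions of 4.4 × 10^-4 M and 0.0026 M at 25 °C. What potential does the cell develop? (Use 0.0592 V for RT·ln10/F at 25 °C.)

0.023 V

Both half-cells are Hg²⁺/Hg, so E°_cell = 0. The concentrated side is the cathode; the cell reaction moves Hg²⁺ from high to low concentration with n = 2.
Q = [Hg²⁺]_dilute/[Hg²⁺]_conc = 4.4 × 10^-4/0.0026 = 0.169.
E = 0 − (0.0592/2) log Q = −(0.0592/2)(-0.772) = 0.0229 V.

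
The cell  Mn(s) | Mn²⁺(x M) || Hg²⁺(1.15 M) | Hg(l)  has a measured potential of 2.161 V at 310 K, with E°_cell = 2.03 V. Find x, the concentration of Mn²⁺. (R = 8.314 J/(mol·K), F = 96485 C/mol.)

From the Nernst equation, ln Q = nF(E° − E)/RT = 2×96485×(2.03 − 2.161)/(8.314×310) = -9.808, so Q = 5.5 × 10^-5.
With Q = [Mn²⁺]/[Hg²⁺] and the known concentrations, [Mn²⁺] in the numerator gives [Mn²⁺] = 6.3 × 10^-5 M.

6.3 × 10^-5 M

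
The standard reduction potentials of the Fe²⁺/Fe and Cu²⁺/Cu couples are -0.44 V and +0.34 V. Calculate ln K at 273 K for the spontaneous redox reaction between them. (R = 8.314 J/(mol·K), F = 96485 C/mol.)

E°_cell = +0.34 − (-0.44) = 0.78 V, with n = 2 electrons transferred.
At equilibrium E = 0, so the Nernst equation gives ln K = nFE°/RT = (2)(96485)(0.78)/((8.314)(273)) = 66.31.

ln K = 66.3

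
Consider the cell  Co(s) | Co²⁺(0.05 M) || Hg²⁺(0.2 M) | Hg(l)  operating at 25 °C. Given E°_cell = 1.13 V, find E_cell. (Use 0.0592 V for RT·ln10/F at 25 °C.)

Balancing electrons gives n = 2; the reaction quotient is Q = [Co²⁺]/[Hg²⁺] = 0.250.
At 25 °C, E = E° − (0.0592/n) log Q = 1.13 − (0.0592/2)(-0.602) = 1.130 + 0.018 = 1.148 V.

1.15 V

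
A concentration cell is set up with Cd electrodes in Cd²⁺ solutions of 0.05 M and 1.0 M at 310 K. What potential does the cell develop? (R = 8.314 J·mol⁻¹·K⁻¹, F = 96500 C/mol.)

Both half-cells are Cd²⁺/Cd, so E°_cell = 0. The concentrated side is the cathode; the cell reaction moves Cd²⁺ from high to low concentration with n = 2.
Q = [Cd²⁺]_dilute/[Cd²⁺]_conc = 0.05/1.0 = 0.0500.
E = 0 − (RT/nF) ln Q = −((8.314×310)/(2×96500))(-2.996) = 0.0400 V.

0.040 V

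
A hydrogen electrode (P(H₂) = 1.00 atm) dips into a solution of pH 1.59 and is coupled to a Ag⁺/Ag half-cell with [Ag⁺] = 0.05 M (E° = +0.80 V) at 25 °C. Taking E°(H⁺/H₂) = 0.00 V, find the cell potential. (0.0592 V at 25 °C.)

The Ag⁺/Ag couple is the cathode, so E°_cell = 0.80 V; n = 2.
[H⁺] = 10^(−1.59) = 0.026 M, and Q = [H⁺]^2 / ([Ag⁺]^2·P(H₂)) = 0.264.
E = E° − (0.0592/2) log Q = 0.80 − (0.0592/2)(-0.578) = 0.817 V.

0.82 V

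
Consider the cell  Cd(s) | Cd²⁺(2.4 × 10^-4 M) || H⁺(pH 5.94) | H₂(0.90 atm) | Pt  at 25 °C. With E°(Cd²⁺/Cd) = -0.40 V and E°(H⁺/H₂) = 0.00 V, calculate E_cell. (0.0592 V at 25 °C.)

The hydrogen couple is the cathode, so E°_cell = 0.40 V; n = 2.
[H⁺] = 10^(−5.94) = 1.1 × 10^-6 M, and Q = [Cd²⁺]·P(H₂) / [H⁺]^2 = 1.64 × 10^8.
E = E° − (0.0592/2) log Q = 0.40 − (0.0592/2)(8.214) = 0.157 V.

0.16 V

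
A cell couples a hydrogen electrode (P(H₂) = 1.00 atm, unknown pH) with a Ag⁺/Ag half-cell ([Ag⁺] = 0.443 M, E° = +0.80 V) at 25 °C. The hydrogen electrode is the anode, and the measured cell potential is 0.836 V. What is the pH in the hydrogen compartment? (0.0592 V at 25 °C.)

E°_cell = 0.80 V and n = 2.
log Q = n(E° − E)/0.0592 = 2×(0.80 − 0.836)/0.0592 = -1.216.
With Q = [H⁺]^2 / ([Ag⁺]^2·P(H₂)), solving for [H⁺] gives log[H⁺] = -0.962, so pH = 0.96.

pH = 0.96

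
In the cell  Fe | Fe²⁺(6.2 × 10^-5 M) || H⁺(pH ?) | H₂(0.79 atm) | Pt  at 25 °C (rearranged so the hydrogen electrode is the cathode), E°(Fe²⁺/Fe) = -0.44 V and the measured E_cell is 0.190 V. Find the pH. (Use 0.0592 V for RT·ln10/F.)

pH = 6.38

E°_cell = 0.44 V and n = 2.
log Q = n(E° − E)/0.0592 = 2×(0.44 − 0.190)/0.0592 = 8.446.
With Q = [Fe²⁺]·P(H₂) / [H⁺]^2, solving for [H⁺] gives log[H⁺] = -6.378, so pH = 6.38.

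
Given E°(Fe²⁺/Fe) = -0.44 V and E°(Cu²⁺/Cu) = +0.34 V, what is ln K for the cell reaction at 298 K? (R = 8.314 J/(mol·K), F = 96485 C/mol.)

ln K = 60.8

E°_cell = +0.34 − (-0.44) = 0.78 V, with n = 2 electrons transferred.
At equilibrium E = 0, so the Nernst equation gives ln K = nFE°/RT = (2)(96485)(0.78)/((8.314)(298)) = 60.75.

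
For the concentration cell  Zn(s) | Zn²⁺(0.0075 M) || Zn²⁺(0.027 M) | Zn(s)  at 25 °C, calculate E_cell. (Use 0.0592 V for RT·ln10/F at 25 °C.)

Both half-cells are Zn²⁺/Zn, so E°_cell = 0. The concentrated side is the cathode; the cell reaction moves Zn²⁺ from high to low concentration with n = 2.
Q = [Zn²⁺]_dilute/[Zn²⁺]_conc = 0.0075/0.027 = 0.278.
E = 0 − (0.0592/2) log Q = −(0.0592/2)(-0.556) = 0.0165 V.

0.016 V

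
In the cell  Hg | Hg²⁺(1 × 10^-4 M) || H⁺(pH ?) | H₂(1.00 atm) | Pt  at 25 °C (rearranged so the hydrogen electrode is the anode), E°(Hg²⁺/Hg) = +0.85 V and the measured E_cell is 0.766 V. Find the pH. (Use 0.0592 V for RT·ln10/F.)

pH = 0.58

E°_cell = 0.85 V and n = 2.
log Q = n(E° − E)/0.0592 = 2×(0.85 − 0.766)/0.0592 = 2.838.
With Q = [H⁺]^2 / ([Hg²⁺]·P(H₂)), solving for [H⁺] gives log[H⁺] = -0.581, so pH = 0.58.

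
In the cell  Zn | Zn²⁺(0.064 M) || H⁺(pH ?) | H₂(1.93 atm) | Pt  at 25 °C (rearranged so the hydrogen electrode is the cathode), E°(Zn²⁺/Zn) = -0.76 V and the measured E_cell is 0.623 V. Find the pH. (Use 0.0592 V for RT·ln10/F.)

pH = 2.77

E°_cell = 0.76 V and n = 2.
log Q = n(E° − E)/0.0592 = 2×(0.76 − 0.623)/0.0592 = 4.628.
With Q = [Zn²⁺]·P(H₂) / [H⁺]^2, solving for [H⁺] gives log[H⁺] = -2.768, so pH = 2.77.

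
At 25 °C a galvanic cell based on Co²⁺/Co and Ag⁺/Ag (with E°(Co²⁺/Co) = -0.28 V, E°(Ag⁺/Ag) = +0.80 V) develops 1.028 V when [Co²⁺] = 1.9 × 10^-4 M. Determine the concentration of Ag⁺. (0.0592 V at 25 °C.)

From the Nernst equation, log Q = n(E° − E)/0.0592 = 2(1.08 − 1.028)/0.0592 = 1.757, so Q = 57.1.
With Q = [Co²⁺]/[Ag⁺]^2 and the known concentrations, [Ag⁺]^2 in the denominator gives [Ag⁺] = 0.0018 M.

0.0018 M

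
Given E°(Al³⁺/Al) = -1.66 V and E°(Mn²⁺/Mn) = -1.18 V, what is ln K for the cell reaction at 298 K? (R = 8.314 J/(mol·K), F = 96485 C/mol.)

ln K = 112.2

E°_cell = -1.18 − (-1.66) = 0.48 V, with n = 6 electrons transferred.
At equilibrium E = 0, so the Nernst equation gives ln K = nFE°/RT = (6)(96485)(0.48)/((8.314)(298)) = 112.16.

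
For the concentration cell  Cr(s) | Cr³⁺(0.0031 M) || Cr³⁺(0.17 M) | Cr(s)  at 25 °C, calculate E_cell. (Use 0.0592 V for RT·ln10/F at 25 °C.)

Both half-cells are Cr³⁺/Cr, so E°_cell = 0. The concentrated side is the cathode; the cell reaction moves Cr³⁺ from high to low concentration with n = 3.
Q = [Cr³⁺]_dilute/[Cr³⁺]_conc = 0.0031/0.17 = 0.0182.
E = 0 − (0.0592/3) log Q = −(0.0592/3)(-1.739) = 0.0343 V.

0.034 V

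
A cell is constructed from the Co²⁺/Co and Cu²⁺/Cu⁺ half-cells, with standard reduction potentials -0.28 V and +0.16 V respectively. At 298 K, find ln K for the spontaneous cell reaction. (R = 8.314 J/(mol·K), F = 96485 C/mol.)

E°_cell = +0.16 − (-0.28) = 0.44 V, with n = 2 electrons transferred.
At equilibrium E = 0, so the Nernst equation gives ln K = nFE°/RT = (2)(96485)(0.44)/((8.314)(298)) = 34.27.

ln K = 34.3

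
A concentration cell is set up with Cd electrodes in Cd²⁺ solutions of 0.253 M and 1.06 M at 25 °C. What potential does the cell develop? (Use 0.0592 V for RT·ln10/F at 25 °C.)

0.018 V

Both half-cells are Cd²⁺/Cd, so E°_cell = 0. The concentrated side is the cathode; the cell reaction moves Cd²⁺ from high to low concentration with n = 2.
Q = [Cd²⁺]_dilute/[Cd²⁺]_conc = 0.253/1.06 = 0.239.
E = 0 − (0.0592/2) log Q = −(0.0592/2)(-0.622) = 0.0184 V.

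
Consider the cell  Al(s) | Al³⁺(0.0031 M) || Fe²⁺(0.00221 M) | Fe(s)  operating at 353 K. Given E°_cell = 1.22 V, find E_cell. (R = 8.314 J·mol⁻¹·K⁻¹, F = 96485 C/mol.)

Balancing electrons gives n = 6; the reaction quotient is Q = [Al³⁺]^2/[Fe²⁺]^3 = 890.
E = E° − (RT/nF) ln Q = 1.22 − (8.314×353)/(6×96485) × (6.792) = 1.220 − 0.034 = 1.186 V.

1.19 V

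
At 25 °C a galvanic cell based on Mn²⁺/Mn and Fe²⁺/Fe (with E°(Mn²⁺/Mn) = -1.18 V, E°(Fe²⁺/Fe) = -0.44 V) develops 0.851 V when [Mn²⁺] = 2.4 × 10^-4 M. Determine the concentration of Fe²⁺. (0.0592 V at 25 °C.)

1.3 M

From the Nernst equation, log Q = n(E° − E)/0.0592 = 2(0.74 − 0.851)/0.0592 = -3.750, so Q = 1.78 × 10^-4.
With Q = [Mn²⁺]/[Fe²⁺] and the known concentrations, [Fe²⁺] in the denominator gives [Fe²⁺] = 1.3 M.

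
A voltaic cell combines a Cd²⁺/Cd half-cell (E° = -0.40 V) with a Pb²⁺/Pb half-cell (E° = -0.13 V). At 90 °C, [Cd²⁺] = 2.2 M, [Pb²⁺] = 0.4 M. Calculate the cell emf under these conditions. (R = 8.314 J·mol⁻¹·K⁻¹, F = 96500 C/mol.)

0.243 V

The Pb²⁺/Pb couple has the higher reduction potential and acts as the cathode, so E°_cell = -0.13 − (-0.40) = 0.27 V.
Balancing electrons gives n = 2; the reaction quotient is Q = [Cd²⁺]/[Pb²⁺] = 5.50.
E = E° − (RT/nF) ln Q = 0.27 − (8.314×363)/(2×96500) × (1.705) = 0.270 − 0.027 = 0.243 V.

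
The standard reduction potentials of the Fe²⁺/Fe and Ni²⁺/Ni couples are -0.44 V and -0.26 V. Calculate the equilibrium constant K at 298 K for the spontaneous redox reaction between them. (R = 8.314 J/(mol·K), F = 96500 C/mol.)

1.2 × 10^6

E°_cell = -0.26 − (-0.44) = 0.18 V, with n = 2 electrons transferred.
At equilibrium E = 0, so the Nernst equation gives ln K = nFE°/RT = (2)(96500)(0.18)/((8.314)(298)) = 14.02.
K = e^14.02 = 1.2 × 10^6.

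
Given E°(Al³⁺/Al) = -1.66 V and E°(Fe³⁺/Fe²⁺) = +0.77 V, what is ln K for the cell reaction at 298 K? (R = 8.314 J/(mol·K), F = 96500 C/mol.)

ln K = 283.9

E°_cell = +0.77 − (-1.66) = 2.43 V, with n = 3 electrons transferred.
At equilibrium E = 0, so the Nernst equation gives ln K = nFE°/RT = (3)(96500)(2.43)/((8.314)(298)) = 283.94.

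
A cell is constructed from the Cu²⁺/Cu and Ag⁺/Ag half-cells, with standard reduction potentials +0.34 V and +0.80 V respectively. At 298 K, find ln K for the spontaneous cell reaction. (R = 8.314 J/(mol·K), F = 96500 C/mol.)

ln K = 35.8

E°_cell = +0.80 − (+0.34) = 0.46 V, with n = 2 electrons transferred.
At equilibrium E = 0, so the Nernst equation gives ln K = nFE°/RT = (2)(96500)(0.46)/((8.314)(298)) = 35.83.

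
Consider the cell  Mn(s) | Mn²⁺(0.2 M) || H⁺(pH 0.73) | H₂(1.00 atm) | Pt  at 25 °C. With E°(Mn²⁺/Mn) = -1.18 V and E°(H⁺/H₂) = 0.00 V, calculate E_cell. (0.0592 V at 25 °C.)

The hydrogen couple is the cathode, so E°_cell = 1.18 V; n = 2.
[H⁺] = 10^(−0.73) = 0.19 M, and Q = [Mn²⁺]·P(H₂) / [H⁺]^2 = 5.77.
E = E° − (0.0592/2) log Q = 1.18 − (0.0592/2)(0.761) = 1.157 V.

1.16 V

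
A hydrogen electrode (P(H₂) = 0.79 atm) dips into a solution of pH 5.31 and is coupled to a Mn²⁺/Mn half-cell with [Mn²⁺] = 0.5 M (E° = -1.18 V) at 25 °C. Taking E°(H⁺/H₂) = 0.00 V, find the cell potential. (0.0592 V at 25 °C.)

The hydrogen couple is the cathode, so E°_cell = 1.18 V; n = 2.
[H⁺] = 10^(−5.31) = 4.9 × 10^-6 M, and Q = [Mn²⁺]·P(H₂) / [H⁺]^2 = 1.65 × 10^10.
E = E° − (0.0592/2) log Q = 1.18 − (0.0592/2)(10.217) = 0.878 V.

0.88 V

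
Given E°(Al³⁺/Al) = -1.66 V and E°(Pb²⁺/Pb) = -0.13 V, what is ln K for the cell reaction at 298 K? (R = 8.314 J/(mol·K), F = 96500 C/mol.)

ln K = 357.6

E°_cell = -0.13 − (-1.66) = 1.53 V, with n = 6 electrons transferred.
At equilibrium E = 0, so the Nernst equation gives ln K = nFE°/RT = (6)(96500)(1.53)/((8.314)(298)) = 357.56.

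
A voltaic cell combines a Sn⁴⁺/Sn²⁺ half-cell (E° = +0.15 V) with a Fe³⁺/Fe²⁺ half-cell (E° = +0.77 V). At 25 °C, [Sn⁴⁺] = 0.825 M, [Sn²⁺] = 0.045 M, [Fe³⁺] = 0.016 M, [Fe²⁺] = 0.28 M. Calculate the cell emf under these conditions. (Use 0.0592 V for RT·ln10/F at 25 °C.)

The Fe³⁺/Fe²⁺ couple has the higher reduction potential and acts as the cathode, so E°_cell = +0.77 − (+0.15) = 0.62 V.
Balancing electrons gives n = 2; the reaction quotient is Q = [Sn⁴⁺]·[Fe²⁺]^2/([Sn²⁺]·[Fe³⁺]^2) = 5610.
At 25 °C, E = E° − (0.0592/n) log Q = 0.62 − (0.0592/2)(3.749) = 0.620 − 0.111 = 0.509 V.

0.509 V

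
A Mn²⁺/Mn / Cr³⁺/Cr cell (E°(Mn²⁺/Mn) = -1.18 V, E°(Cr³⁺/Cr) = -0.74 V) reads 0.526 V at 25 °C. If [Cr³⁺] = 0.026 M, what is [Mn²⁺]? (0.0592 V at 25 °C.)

1.1 × 10^-4 M

From the Nernst equation, log Q = n(E° − E)/0.0592 = 6(0.44 − 0.526)/0.0592 = -8.716, so Q = 1.92 × 10^-9.
With Q = [Mn²⁺]^3/[Cr³⁺]^2 and the known concentrations, [Mn²⁺]^3 in the numerator gives [Mn²⁺] = 1.1 × 10^-4 M.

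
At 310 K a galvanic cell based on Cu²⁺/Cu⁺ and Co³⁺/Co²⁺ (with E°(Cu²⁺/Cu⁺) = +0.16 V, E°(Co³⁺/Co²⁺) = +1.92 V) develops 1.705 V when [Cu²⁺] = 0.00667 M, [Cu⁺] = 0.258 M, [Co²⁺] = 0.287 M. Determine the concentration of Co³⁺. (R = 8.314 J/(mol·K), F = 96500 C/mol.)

From the Nernst equation, ln Q = nF(E° − E)/RT = 1×96500×(1.76 − 1.705)/(8.314×310) = 2.059, so Q = 7.84.
With Q = [Cu²⁺]·[Co²⁺]/([Cu⁺]·[Co³⁺]) and the known concentrations, [Co³⁺] in the denominator gives [Co³⁺] = 9.5 × 10^-4 M.

9.5 × 10^-4 M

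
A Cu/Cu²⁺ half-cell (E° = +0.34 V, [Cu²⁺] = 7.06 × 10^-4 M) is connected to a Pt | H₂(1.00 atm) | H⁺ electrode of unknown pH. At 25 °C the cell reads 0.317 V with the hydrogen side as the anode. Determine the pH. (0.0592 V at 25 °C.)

E°_cell = 0.34 V and n = 2.
log Q = n(E° − E)/0.0592 = 2×(0.34 − 0.317)/0.0592 = 0.777.
With Q = [H⁺]^2 / ([Cu²⁺]·P(H₂)), solving for [H⁺] gives log[H⁺] = -1.187, so pH = 1.19.

pH = 1.19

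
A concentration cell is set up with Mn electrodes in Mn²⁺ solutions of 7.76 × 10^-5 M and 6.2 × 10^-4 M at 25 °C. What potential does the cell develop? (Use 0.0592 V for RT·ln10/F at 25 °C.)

Both half-cells are Mn²⁺/Mn, so E°_cell = 0. The concentrated side is the cathode; the cell reaction moves Mn²⁺ from high to low concentration with n = 2.
Q = [Mn²⁺]_dilute/[Mn²⁺]_conc = 7.76 × 10^-5/6.2 × 10^-4 = 0.125.
E = 0 − (0.0592/2) log Q = −(0.0592/2)(-0.903) = 0.0267 V.

0.027 V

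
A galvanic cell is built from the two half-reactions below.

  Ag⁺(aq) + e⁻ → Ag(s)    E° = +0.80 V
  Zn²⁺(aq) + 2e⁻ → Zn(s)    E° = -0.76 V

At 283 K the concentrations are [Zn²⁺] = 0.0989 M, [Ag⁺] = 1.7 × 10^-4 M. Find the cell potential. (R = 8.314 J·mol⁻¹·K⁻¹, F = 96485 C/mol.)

1.38 V

The Ag⁺/Ag couple has the higher reduction potential and acts as the cathode, so E°_cell = +0.80 − (-0.76) = 1.56 V.
Balancing electrons gives n = 2; the reaction quotient is Q = [Zn²⁺]/[Ag⁺]^2 = 3.42 × 10^6.
E = E° − (RT/nF) ln Q = 1.56 − (8.314×283)/(2×96485) × (15.046) = 1.560 − 0.183 = 1.377 V.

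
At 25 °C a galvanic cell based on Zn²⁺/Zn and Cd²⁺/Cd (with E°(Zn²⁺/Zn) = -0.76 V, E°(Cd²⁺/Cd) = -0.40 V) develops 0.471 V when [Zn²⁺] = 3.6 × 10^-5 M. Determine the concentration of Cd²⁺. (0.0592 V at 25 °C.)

From the Nernst equation, log Q = n(E° − E)/0.0592 = 2(0.36 − 0.471)/0.0592 = -3.750, so Q = 1.78 × 10^-4.
With Q = [Zn²⁺]/[Cd²⁺] and the known concentrations, [Cd²⁺] in the denominator gives [Cd²⁺] = 0.2 M.

0.2 M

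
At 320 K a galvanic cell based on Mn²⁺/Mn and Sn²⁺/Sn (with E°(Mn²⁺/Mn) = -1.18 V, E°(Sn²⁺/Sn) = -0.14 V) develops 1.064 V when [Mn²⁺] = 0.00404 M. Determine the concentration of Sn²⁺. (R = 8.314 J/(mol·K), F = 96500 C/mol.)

From the Nernst equation, ln Q = nF(E° − E)/RT = 2×96500×(1.04 − 1.064)/(8.314×320) = -1.741, so Q = 0.175.
With Q = [Mn²⁺]/[Sn²⁺] and the known concentrations, [Sn²⁺] in the denominator gives [Sn²⁺] = 0.023 M.

0.023 M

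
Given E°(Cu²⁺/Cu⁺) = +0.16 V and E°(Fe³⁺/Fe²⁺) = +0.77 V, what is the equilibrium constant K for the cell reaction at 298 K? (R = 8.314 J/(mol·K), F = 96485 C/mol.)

2.1 × 10^10

E°_cell = +0.77 − (+0.16) = 0.61 V, with n = 1 electron transferred.
At equilibrium E = 0, so the Nernst equation gives ln K = nFE°/RT = (1)(96485)(0.61)/((8.314)(298)) = 23.76.
K = e^23.76 = 2.1 × 10^10.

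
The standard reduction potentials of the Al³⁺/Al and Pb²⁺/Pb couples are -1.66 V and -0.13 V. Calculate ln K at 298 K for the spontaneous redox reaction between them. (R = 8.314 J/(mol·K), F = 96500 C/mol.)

ln K = 357.6

E°_cell = -0.13 − (-1.66) = 1.53 V, with n = 6 electrons transferred.
At equilibrium E = 0, so the Nernst equation gives ln K = nFE°/RT = (6)(96500)(1.53)/((8.314)(298)) = 357.56.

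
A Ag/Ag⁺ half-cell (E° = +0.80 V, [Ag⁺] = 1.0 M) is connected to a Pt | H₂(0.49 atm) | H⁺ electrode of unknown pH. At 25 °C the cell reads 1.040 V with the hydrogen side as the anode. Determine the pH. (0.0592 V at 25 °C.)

pH = 4.21

E°_cell = 0.80 V and n = 2.
log Q = n(E° − E)/0.0592 = 2×(0.80 − 1.040)/0.0592 = -8.108.
With Q = [H⁺]^2 / ([Ag⁺]^2·P(H₂)), solving for [H⁺] gives log[H⁺] = -4.209, so pH = 4.21.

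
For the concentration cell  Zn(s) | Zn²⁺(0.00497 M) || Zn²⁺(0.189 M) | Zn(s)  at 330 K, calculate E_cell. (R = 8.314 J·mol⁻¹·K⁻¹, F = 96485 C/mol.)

Both half-cells are Zn²⁺/Zn, so E°_cell = 0. The concentrated side is the cathode; the cell reaction moves Zn²⁺ from high to low concentration with n = 2.
Q = [Zn²⁺]_dilute/[Zn²⁺]_conc = 0.00497/0.189 = 0.0263.
E = 0 − (RT/nF) ln Q = −((8.314×330)/(2×96485))(-3.638) = 0.0517 V.

0.052 V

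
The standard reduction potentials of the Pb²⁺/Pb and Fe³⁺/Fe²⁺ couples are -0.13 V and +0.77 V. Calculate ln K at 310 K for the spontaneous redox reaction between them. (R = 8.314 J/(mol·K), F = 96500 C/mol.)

E°_cell = +0.77 − (-0.13) = 0.90 V, with n = 2 electrons transferred.
At equilibrium E = 0, so the Nernst equation gives ln K = nFE°/RT = (2)(96500)(0.90)/((8.314)(310)) = 67.40.

ln K = 67.4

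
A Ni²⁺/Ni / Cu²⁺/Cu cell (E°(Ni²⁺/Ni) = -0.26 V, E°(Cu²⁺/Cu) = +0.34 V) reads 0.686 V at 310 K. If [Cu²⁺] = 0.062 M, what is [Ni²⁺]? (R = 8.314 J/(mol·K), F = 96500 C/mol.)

From the Nernst equation, ln Q = nF(E° − E)/RT = 2×96500×(0.60 − 0.686)/(8.314×310) = -6.440, so Q = 0.00160.
With Q = [Ni²⁺]/[Cu²⁺] and the known concentrations, [Ni²⁺] in the numerator gives [Ni²⁺] = 9.9 × 10^-5 M.

9.9 × 10^-5 M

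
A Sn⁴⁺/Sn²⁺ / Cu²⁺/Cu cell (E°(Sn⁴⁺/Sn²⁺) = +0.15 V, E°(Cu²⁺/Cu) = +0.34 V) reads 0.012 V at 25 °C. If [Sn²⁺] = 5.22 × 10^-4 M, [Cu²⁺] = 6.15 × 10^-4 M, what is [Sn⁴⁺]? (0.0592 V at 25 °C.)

0.33 M

From the Nernst equation, log Q = n(E° − E)/0.0592 = 2(0.19 − 0.012)/0.0592 = 6.014, so Q = 1.03 × 10^6.
With Q = [Sn⁴⁺]/([Sn²⁺]·[Cu²⁺]) and the known concentrations, [Sn⁴⁺] in the numerator gives [Sn⁴⁺] = 0.33 M.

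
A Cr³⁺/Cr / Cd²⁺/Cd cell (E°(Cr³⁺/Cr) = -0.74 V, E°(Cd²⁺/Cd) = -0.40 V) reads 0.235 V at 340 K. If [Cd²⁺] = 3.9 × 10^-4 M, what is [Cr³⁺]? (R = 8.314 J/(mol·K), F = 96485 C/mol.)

From the Nernst equation, ln Q = nF(E° − E)/RT = 6×96485×(0.34 − 0.235)/(8.314×340) = 21.504, so Q = 2.18 × 10^9.
With Q = [Cr³⁺]^2/[Cd²⁺]^3 and the known concentrations, [Cr³⁺]^2 in the numerator gives [Cr³⁺] = 0.36 M.

0.36 M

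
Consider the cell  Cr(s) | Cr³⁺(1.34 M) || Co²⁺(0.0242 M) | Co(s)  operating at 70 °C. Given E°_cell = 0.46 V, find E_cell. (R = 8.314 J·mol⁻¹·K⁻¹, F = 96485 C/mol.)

0.402 V

Balancing electrons gives n = 6; the reaction quotient is Q = [Cr³⁺]^2/[Co²⁺]^3 = 1.27 × 10^5.
E = E° − (RT/nF) ln Q = 0.46 − (8.314×343)/(6×96485) × (11.750) = 0.460 − 0.058 = 0.402 V.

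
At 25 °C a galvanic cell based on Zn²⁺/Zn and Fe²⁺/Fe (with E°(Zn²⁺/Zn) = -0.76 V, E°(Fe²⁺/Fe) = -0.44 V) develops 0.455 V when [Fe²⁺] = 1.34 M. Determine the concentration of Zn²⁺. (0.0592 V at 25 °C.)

3.7 × 10^-5 M

From the Nernst equation, log Q = n(E° − E)/0.0592 = 2(0.32 − 0.455)/0.0592 = -4.561, so Q = 2.75 × 10^-5.
With Q = [Zn²⁺]/[Fe²⁺] and the known concentrations, [Zn²⁺] in the numerator gives [Zn²⁺] = 3.7 × 10^-5 M.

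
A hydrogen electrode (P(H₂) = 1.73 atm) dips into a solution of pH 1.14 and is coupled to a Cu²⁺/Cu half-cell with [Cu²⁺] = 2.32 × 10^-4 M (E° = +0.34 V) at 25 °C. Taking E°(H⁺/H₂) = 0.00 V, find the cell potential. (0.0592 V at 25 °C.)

0.31 V

The Cu²⁺/Cu couple is the cathode, so E°_cell = 0.34 V; n = 2.
[H⁺] = 10^(−1.14) = 0.072 M, and Q = [H⁺]^2 / ([Cu²⁺]·P(H₂)) = 13.1.
E = E° − (0.0592/2) log Q = 0.34 − (0.0592/2)(1.116) = 0.307 V.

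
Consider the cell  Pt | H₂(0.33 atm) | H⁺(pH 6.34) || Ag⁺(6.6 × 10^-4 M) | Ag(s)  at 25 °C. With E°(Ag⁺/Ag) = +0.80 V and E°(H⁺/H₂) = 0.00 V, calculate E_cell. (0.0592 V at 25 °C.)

The Ag⁺/Ag couple is the cathode, so E°_cell = 0.80 V; n = 2.
[H⁺] = 10^(−6.34) = 4.6 × 10^-7 M, and Q = [H⁺]^2 / ([Ag⁺]^2·P(H₂)) = 1.45 × 10^-6.
E = E° − (0.0592/2) log Q = 0.80 − (0.0592/2)(-5.838) = 0.973 V.

0.97 V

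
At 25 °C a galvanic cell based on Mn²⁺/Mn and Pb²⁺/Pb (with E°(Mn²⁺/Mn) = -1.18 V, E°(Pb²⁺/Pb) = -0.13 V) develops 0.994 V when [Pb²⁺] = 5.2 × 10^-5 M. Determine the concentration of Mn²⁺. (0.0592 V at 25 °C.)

From the Nernst equation, log Q = n(E° − E)/0.0592 = 2(1.05 − 0.994)/0.0592 = 1.892, so Q = 78.0.
With Q = [Mn²⁺]/[Pb²⁺] and the known concentrations, [Mn²⁺] in the numerator gives [Mn²⁺] = 0.0041 M.

0.0041 M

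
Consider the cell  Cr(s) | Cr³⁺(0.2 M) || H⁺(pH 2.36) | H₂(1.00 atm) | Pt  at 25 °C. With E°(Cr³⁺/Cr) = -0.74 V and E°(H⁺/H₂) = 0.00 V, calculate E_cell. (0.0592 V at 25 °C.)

0.61 V

The hydrogen couple is the cathode, so E°_cell = 0.74 V; n = 6.
[H⁺] = 10^(−2.36) = 0.0044 M, and Q = [Cr³⁺]^2·P(H₂)^3 / [H⁺]^6 = 5.78 × 10^12.
E = E° − (0.0592/6) log Q = 0.74 − (0.0592/6)(12.762) = 0.614 V.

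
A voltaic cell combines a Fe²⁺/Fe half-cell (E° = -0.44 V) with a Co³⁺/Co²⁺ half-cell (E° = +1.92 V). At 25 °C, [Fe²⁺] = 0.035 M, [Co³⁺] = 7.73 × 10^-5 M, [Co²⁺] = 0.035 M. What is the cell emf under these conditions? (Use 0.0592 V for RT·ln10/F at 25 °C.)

The Co³⁺/Co²⁺ couple has the higher reduction potential and acts as the cathode, so E°_cell = +1.92 − (-0.44) = 2.36 V.
Balancing electrons gives n = 2; the reaction quotient is Q = [Fe²⁺]·[Co²⁺]^2/[Co³⁺]^2 = 7180.
At 25 °C, E = E° − (0.0592/n) log Q = 2.36 − (0.0592/2)(3.856) = 2.360 − 0.114 = 2.246 V.

2.25 V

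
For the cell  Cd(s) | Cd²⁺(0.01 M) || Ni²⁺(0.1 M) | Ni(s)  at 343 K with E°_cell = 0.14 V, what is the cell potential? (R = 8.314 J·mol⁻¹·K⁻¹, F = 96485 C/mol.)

0.174 V

Balancing electrons gives n = 2; the reaction quotient is Q = [Cd²⁺]/[Ni²⁺] = 0.100.
E = E° − (RT/nF) ln Q = 0.14 − (8.314×343)/(2×96485) × (-2.303) = 0.140 + 0.034 = 0.174 V.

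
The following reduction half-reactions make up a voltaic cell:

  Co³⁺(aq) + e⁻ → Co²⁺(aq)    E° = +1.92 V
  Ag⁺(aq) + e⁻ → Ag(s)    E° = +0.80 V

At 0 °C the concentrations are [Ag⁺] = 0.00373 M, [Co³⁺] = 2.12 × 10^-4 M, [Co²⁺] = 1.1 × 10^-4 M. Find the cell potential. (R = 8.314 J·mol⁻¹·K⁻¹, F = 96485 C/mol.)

1.27 V

The Co³⁺/Co²⁺ couple has the higher reduction potential and acts as the cathode, so E°_cell = +1.92 − (+0.80) = 1.12 V.
Balancing electrons gives n = 1; the reaction quotient is Q = [Ag⁺]·[Co²⁺]/[Co³⁺] = 0.00194.
E = E° − (RT/nF) ln Q = 1.12 − (8.314×273)/(1×96485) × (-6.247) = 1.120 + 0.147 = 1.267 V.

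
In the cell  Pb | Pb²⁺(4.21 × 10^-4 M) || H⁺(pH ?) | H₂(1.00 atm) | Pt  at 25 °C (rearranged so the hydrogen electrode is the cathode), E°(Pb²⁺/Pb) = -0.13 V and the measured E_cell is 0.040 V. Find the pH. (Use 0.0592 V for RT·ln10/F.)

E°_cell = 0.13 V and n = 2.
log Q = n(E° − E)/0.0592 = 2×(0.13 − 0.040)/0.0592 = 3.041.
With Q = [Pb²⁺]·P(H₂) / [H⁺]^2, solving for [H⁺] gives log[H⁺] = -3.208, so pH = 3.21.

pH = 3.21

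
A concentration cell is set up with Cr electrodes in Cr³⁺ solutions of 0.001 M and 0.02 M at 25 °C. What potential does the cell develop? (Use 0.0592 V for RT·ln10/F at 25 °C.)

Both half-cells are Cr³⁺/Cr, so E°_cell = 0. The concentrated side is the cathode; the cell reaction moves Cr³⁺ from high to low concentration with n = 3.
Q = [Cr³⁺]_dilute/[Cr³⁺]_conc = 0.001/0.02 = 0.0500.
E = 0 − (0.0592/3) log Q = −(0.0592/3)(-1.301) = 0.0257 V.

0.026 V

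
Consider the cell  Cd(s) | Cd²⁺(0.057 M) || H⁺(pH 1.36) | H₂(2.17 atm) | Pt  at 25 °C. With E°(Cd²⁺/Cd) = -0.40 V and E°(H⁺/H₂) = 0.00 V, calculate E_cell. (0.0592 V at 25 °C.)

0.35 V

The hydrogen couple is the cathode, so E°_cell = 0.40 V; n = 2.
[H⁺] = 10^(−1.36) = 0.044 M, and Q = [Cd²⁺]·P(H₂) / [H⁺]^2 = 64.9.
E = E° − (0.0592/2) log Q = 0.40 − (0.0592/2)(1.812) = 0.346 V.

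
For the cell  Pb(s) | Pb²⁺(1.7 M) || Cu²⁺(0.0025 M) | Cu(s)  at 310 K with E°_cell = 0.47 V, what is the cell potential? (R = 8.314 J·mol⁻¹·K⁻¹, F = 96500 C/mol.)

Balancing electrons gives n = 2; the reaction quotient is Q = [Pb²⁺]/[Cu²⁺] = 680.
E = E° − (RT/nF) ln Q = 0.47 − (8.314×310)/(2×96500) × (6.522) = 0.470 − 0.087 = 0.383 V.

0.383 V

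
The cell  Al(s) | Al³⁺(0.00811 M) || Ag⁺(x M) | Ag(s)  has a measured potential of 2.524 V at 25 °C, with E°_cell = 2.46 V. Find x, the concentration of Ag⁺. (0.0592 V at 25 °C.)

2.4 M

From the Nernst equation, log Q = n(E° − E)/0.0592 = 3(2.46 − 2.524)/0.0592 = -3.243, so Q = 5.71 × 10^-4.
With Q = [Al³⁺]/[Ag⁺]^3 and the known concentrations, [Ag⁺]^3 in the denominator gives [Ag⁺] = 2.4 M.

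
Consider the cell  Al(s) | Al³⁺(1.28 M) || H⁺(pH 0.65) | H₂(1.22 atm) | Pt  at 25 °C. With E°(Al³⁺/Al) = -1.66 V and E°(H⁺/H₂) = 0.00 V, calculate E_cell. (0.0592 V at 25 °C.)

1.62 V

The hydrogen couple is the cathode, so E°_cell = 1.66 V; n = 6.
[H⁺] = 10^(−0.65) = 0.22 M, and Q = [Al³⁺]^2·P(H₂)^3 / [H⁺]^6 = 2.36 × 10^4.
E = E° − (0.0592/6) log Q = 1.66 − (0.0592/6)(4.373) = 1.617 V.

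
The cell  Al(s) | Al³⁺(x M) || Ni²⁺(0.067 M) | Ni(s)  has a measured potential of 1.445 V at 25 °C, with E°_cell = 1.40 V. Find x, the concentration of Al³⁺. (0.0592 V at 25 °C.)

From the Nernst equation, log Q = n(E° − E)/0.0592 = 6(1.40 − 1.445)/0.0592 = -4.561, so Q = 2.75 × 10^-5.
With Q = [Al³⁺]^2/[Ni²⁺]^3 and the known concentrations, [Al³⁺]^2 in the numerator gives [Al³⁺] = 9.1 × 10^-5 M.

9.1 × 10^-5 M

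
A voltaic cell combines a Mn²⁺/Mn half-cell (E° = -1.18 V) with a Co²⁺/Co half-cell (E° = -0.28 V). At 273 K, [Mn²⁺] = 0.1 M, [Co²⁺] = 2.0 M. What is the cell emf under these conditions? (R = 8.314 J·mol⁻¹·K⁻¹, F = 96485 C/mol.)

0.935 V

The Co²⁺/Co couple has the higher reduction potential and acts as the cathode, so E°_cell = -0.28 − (-1.18) = 0.90 V.
Balancing electrons gives n = 2; the reaction quotient is Q = [Mn²⁺]/[Co²⁺] = 0.0500.
E = E° − (RT/nF) ln Q = 0.90 − (8.314×273)/(2×96485) × (-2.996) = 0.900 + 0.035 = 0.935 V.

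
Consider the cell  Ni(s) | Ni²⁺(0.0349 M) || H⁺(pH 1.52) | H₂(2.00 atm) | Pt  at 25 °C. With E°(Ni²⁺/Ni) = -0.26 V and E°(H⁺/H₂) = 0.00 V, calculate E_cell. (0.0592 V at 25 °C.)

The hydrogen couple is the cathode, so E°_cell = 0.26 V; n = 2.
[H⁺] = 10^(−1.52) = 0.030 M, and Q = [Ni²⁺]·P(H₂) / [H⁺]^2 = 76.5.
E = E° − (0.0592/2) log Q = 0.26 − (0.0592/2)(1.884) = 0.204 V.

0.20 V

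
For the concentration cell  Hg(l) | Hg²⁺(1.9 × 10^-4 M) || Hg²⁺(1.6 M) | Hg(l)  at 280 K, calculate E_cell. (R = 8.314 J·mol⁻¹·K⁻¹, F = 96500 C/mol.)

0.11 V

Both half-cells are Hg²⁺/Hg, so E°_cell = 0. The concentrated side is the cathode; the cell reaction moves Hg²⁺ from high to low concentration with n = 2.
Q = [Hg²⁺]_dilute/[Hg²⁺]_conc = 1.9 × 10^-4/1.6 = 1.19 × 10^-4.
E = 0 − (RT/nF) ln Q = −((8.314×280)/(2×96500))(-9.038) = 0.1090 V.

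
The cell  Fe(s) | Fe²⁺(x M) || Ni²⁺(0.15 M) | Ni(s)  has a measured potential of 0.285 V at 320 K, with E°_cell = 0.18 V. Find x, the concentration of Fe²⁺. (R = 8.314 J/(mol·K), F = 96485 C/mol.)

From the Nernst equation, ln Q = nF(E° − E)/RT = 2×96485×(0.18 − 0.285)/(8.314×320) = -7.616, so Q = 4.93 × 10^-4.
With Q = [Fe²⁺]/[Ni²⁺] and the known concentrations, [Fe²⁺] in the numerator gives [Fe²⁺] = 7.4 × 10^-5 M.

7.4 × 10^-5 M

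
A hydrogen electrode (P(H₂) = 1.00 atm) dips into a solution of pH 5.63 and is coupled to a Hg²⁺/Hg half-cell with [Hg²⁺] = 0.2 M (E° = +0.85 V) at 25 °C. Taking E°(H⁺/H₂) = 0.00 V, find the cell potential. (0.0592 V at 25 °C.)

The Hg²⁺/Hg couple is the cathode, so E°_cell = 0.85 V; n = 2.
[H⁺] = 10^(−5.63) = 2.3 × 10^-6 M, and Q = [H⁺]^2 / ([Hg²⁺]·P(H₂)) = 2.75 × 10^-11.
E = E° − (0.0592/2) log Q = 0.85 − (0.0592/2)(-10.561) = 1.163 V.

1.16 V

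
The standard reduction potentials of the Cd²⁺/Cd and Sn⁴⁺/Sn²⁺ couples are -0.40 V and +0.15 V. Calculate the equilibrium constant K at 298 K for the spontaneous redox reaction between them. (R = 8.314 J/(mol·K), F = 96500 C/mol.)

E°_cell = +0.15 − (-0.40) = 0.55 V, with n = 2 electrons transferred.
At equilibrium E = 0, so the Nernst equation gives ln K = nFE°/RT = (2)(96500)(0.55)/((8.314)(298)) = 42.84.
K = e^42.84 = 4 × 10^18.

4 × 10^18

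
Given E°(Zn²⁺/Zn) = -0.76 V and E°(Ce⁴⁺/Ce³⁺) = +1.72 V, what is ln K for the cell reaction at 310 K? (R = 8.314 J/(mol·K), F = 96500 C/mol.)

ln K = 185.7

E°_cell = +1.72 − (-0.76) = 2.48 V, with n = 2 electrons transferred.
At equilibrium E = 0, so the Nernst equation gives ln K = nFE°/RT = (2)(96500)(2.48)/((8.314)(310)) = 185.71.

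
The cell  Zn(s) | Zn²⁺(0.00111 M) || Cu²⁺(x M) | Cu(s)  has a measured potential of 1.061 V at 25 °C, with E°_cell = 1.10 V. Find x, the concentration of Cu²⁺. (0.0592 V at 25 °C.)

5.3 × 10^-5 M

From the Nernst equation, log Q = n(E° − E)/0.0592 = 2(1.10 − 1.061)/0.0592 = 1.318, so Q = 20.8.
With Q = [Zn²⁺]/[Cu²⁺] and the known concentrations, [Cu²⁺] in the denominator gives [Cu²⁺] = 5.3 × 10^-5 M.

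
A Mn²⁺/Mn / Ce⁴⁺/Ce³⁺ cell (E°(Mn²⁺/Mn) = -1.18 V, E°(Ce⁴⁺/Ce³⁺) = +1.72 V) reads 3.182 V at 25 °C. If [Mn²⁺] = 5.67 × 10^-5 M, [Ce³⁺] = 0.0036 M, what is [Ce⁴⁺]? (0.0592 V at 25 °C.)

1.6 M

From the Nernst equation, log Q = n(E° − E)/0.0592 = 2(2.90 − 3.182)/0.0592 = -9.527, so Q = 2.97 × 10^-10.
With Q = [Mn²⁺]·[Ce³⁺]^2/[Ce⁴⁺]^2 and the known concentrations, [Ce⁴⁺]^2 in the denominator gives [Ce⁴⁺] = 1.6 M.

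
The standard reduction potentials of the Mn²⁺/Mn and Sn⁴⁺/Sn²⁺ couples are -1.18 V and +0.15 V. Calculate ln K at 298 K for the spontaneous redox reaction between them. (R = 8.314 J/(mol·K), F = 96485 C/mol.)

E°_cell = +0.15 − (-1.18) = 1.33 V, with n = 2 electrons transferred.
At equilibrium E = 0, so the Nernst equation gives ln K = nFE°/RT = (2)(96485)(1.33)/((8.314)(298)) = 103.59.

ln K = 103.6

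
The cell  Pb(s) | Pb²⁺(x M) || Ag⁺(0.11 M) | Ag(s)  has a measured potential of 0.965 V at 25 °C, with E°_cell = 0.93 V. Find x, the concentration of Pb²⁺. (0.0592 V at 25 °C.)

From the Nernst equation, log Q = n(E° − E)/0.0592 = 2(0.93 − 0.965)/0.0592 = -1.182, so Q = 0.0657.
With Q = [Pb²⁺]/[Ag⁺]^2 and the known concentrations, [Pb²⁺] in the numerator gives [Pb²⁺] = 7.9 × 10^-4 M.

7.9 × 10^-4 M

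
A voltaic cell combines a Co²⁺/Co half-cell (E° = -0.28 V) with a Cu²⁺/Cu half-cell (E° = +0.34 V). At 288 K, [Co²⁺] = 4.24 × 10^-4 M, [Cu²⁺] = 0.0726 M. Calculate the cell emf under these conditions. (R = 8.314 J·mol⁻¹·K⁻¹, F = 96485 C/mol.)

0.684 V

The Cu²⁺/Cu couple has the higher reduction potential and acts as the cathode, so E°_cell = +0.34 − (-0.28) = 0.62 V.
Balancing electrons gives n = 2; the reaction quotient is Q = [Co²⁺]/[Cu²⁺] = 0.00584.
E = E° − (RT/nF) ln Q = 0.62 − (8.314×288)/(2×96485) × (-5.143) = 0.620 + 0.064 = 0.684 V.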